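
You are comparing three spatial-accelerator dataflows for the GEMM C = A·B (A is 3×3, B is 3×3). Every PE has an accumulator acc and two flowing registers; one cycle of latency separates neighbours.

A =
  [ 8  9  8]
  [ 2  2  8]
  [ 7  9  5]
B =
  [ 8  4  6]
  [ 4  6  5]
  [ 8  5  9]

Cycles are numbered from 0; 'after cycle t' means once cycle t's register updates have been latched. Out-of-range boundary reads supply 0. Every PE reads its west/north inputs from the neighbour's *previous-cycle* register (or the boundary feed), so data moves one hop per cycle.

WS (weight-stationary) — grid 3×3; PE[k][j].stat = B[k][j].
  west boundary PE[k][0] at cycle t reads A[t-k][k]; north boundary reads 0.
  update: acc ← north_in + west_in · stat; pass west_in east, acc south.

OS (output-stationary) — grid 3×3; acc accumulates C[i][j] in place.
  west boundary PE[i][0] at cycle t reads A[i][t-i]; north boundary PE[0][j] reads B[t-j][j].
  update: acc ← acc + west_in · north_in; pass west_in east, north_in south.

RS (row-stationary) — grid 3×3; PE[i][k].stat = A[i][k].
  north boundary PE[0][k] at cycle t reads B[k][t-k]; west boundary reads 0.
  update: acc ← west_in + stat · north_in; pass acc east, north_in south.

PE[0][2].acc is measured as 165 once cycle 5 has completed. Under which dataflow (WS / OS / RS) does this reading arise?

— WS: 3×3; PE[0][2] trace:
  after 0 — PE[0][2] acc=0, pass-E 0, pass-S 0
  after 1 — PE[0][2] acc=0, pass-E 0, pass-S 0
  after 2 — PE[0][2] acc=48, pass-E 8, pass-S 48
  after 3 — PE[0][2] acc=12, pass-E 2, pass-S 12
  after 4 — PE[0][2] acc=42, pass-E 7, pass-S 42
  after 5 — PE[0][2] acc=0, pass-E 0, pass-S 0
— OS: 3×3; PE[0][2] trace:
  after 0 — PE[0][2] acc=0, pass-E 0, pass-S 0
  after 1 — PE[0][2] acc=0, pass-E 0, pass-S 0
  after 2 — PE[0][2] acc=48, pass-E 8, pass-S 6
  after 3 — PE[0][2] acc=93, pass-E 9, pass-S 5
  after 4 — PE[0][2] acc=165, pass-E 8, pass-S 9
  after 5 — PE[0][2] acc=165, pass-E 0, pass-S 0
— RS: 3×3; PE[0][2] trace:
  after 0 — PE[0][2] acc=0, pass-E 0, pass-S 0
  after 1 — PE[0][2] acc=0, pass-E 0, pass-S 0
  after 2 — PE[0][2] acc=164, pass-E 164, pass-S 8
  after 3 — PE[0][2] acc=126, pass-E 126, pass-S 5
  after 4 — PE[0][2] acc=165, pass-E 165, pass-S 9
  after 5 — PE[0][2] acc=0, pass-E 0, pass-S 0

dataflow = OS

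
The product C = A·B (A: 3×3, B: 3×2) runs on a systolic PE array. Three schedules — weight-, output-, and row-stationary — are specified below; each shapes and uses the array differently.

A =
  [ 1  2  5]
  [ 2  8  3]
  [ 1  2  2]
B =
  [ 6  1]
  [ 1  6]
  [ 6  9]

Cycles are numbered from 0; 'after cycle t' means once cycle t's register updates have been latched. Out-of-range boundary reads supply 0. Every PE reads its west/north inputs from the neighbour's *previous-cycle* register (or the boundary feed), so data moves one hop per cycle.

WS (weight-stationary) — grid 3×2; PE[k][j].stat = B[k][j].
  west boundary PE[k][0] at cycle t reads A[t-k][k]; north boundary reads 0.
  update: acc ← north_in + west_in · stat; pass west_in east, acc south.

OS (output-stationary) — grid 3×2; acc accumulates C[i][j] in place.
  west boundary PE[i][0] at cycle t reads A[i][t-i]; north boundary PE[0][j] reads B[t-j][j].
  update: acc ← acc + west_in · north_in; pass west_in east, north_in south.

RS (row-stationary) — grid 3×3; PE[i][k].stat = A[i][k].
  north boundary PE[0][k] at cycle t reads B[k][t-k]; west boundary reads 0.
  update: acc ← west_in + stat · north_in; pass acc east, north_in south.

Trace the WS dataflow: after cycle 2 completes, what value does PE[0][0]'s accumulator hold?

WS 3×2: PE[0][0] cycle-by-cycle (with neighbour feeds):
  after 0 — PE[0][0] acc=6, pass-E 1, pass-S 6
  after 1 — PE[0][0] acc=12, pass-E 2, pass-S 12
  after 2 — PE[0][0] acc=6, pass-E 1, pass-S 6

PE[0][0].acc = 6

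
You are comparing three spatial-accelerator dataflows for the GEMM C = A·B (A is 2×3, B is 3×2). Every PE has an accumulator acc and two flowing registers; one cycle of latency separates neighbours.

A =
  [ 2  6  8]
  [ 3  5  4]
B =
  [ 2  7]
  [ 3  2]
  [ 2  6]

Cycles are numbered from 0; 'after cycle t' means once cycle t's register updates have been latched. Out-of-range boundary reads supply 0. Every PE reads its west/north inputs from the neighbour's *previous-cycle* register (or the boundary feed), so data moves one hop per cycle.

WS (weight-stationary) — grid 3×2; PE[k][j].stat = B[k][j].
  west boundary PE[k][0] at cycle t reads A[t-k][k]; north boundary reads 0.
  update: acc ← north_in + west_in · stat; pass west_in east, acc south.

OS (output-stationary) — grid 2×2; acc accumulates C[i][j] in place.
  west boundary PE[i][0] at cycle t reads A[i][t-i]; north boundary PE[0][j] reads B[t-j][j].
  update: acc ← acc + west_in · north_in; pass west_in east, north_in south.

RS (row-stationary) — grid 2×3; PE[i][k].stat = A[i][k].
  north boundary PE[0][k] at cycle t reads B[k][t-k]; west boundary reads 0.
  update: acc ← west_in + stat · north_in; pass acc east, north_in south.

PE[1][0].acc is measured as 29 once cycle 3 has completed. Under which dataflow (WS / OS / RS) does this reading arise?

WS (3×2 grid), PE[1][0]:
  0: (1,0).acc=0  regs=<0,0>
  1: (1,0).acc=22  regs=<6,22>
  2: (1,0).acc=21  regs=<5,21>
  3: (1,0).acc=0  regs=<0,0>
OS (2×2 grid), PE[1][0]:
  0: (1,0).acc=0  regs=<0,0>
  1: (1,0).acc=6  regs=<3,2>
  2: (1,0).acc=21  regs=<5,3>
  3: (1,0).acc=29  regs=<4,2>
RS (2×3 grid), PE[1][0]:
  0: (1,0).acc=0  regs=<0,0>
  1: (1,0).acc=6  regs=<6,2>
  2: (1,0).acc=21  regs=<21,7>
  3: (1,0).acc=0  regs=<0,0>

dataflow = OS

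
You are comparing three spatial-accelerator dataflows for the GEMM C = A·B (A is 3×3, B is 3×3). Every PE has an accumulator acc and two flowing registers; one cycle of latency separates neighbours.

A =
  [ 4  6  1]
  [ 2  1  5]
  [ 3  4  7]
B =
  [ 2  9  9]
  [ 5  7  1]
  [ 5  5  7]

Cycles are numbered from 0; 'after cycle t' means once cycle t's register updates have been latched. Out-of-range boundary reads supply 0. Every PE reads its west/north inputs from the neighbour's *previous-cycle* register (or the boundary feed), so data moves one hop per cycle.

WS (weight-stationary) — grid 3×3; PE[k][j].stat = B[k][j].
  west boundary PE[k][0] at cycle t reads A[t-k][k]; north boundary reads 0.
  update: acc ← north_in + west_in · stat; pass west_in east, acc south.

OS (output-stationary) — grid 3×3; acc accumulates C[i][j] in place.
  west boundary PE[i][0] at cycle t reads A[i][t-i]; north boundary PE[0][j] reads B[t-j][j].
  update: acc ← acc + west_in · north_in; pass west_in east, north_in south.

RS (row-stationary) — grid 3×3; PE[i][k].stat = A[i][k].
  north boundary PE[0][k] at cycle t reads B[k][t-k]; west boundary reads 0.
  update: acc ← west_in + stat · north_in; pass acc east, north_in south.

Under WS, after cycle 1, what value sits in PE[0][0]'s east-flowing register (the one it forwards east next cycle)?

WS (3×3). Following PE[0][0] plus its west/north inputs:
  @0  [0,0]  acc 8  |  →4  ↓8
  @1  [0,0]  acc 4  |  →2  ↓4

register = 2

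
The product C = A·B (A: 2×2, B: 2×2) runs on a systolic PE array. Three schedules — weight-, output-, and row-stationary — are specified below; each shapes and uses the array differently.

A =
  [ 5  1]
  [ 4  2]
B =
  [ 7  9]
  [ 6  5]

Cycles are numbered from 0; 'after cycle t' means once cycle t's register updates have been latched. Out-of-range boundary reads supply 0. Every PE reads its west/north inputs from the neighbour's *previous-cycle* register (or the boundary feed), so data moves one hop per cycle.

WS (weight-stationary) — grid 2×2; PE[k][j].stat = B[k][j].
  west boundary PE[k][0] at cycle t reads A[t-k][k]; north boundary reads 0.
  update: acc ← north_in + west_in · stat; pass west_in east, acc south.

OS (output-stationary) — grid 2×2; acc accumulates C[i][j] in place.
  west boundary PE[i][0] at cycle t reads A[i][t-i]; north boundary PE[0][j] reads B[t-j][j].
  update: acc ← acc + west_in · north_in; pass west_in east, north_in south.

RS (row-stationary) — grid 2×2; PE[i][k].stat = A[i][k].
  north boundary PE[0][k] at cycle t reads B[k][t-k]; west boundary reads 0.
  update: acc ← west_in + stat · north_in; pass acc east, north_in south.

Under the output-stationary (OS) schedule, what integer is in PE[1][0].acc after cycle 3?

OS (2×2). Following PE[1][0] plus its west/north inputs:
  after 0 — PE[0][0] acc=35, pass-E 5, pass-S 7
  after 0 — PE[1][0] acc=0, pass-E 0, pass-S 0
  after 1 — PE[0][0] acc=41, pass-E 1, pass-S 6
  after 1 — PE[1][0] acc=28, pass-E 4, pass-S 7
  after 2 — PE[0][0] acc=41, pass-E 0, pass-S 0
  after 2 — PE[1][0] acc=40, pass-E 2, pass-S 6
  after 3 — PE[0][0] acc=41, pass-E 0, pass-S 0
  after 3 — PE[1][0] acc=40, pass-E 0, pass-S 0

PE[1][0].acc = 40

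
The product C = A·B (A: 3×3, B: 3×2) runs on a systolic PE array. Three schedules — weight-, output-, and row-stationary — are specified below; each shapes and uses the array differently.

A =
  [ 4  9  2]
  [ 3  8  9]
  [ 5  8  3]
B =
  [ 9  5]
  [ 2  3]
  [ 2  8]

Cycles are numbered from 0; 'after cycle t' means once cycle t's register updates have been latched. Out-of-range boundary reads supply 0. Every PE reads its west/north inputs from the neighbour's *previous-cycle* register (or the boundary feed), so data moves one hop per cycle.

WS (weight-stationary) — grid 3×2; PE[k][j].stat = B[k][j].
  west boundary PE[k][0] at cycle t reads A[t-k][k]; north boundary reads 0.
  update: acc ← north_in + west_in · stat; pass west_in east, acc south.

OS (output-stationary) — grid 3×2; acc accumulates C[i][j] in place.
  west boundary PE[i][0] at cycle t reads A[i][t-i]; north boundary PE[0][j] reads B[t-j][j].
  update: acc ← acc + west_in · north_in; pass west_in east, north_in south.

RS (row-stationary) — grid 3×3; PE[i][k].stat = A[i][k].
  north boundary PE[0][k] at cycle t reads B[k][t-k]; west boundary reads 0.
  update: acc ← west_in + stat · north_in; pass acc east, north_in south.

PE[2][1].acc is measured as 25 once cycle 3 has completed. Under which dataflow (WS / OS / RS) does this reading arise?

dataflow = OS

WS (3×2 grid), PE[2][1]:
  [0] (2,1) acc=0 (h:0 v:0)
  [1] (2,1) acc=0 (h:0 v:0)
  [2] (2,1) acc=0 (h:0 v:0)
  [3] (2,1) acc=63 (h:2 v:63)
OS (3×2 grid), PE[2][1]:
  [0] (2,1) acc=0 (h:0 v:0)
  [1] (2,1) acc=0 (h:0 v:0)
  [2] (2,1) acc=0 (h:0 v:0)
  [3] (2,1) acc=25 (h:5 v:5)
RS (3×3 grid), PE[2][1]:
  [0] (2,1) acc=0 (h:0 v:0)
  [1] (2,1) acc=0 (h:0 v:0)
  [2] (2,1) acc=0 (h:0 v:0)
  [3] (2,1) acc=61 (h:61 v:2)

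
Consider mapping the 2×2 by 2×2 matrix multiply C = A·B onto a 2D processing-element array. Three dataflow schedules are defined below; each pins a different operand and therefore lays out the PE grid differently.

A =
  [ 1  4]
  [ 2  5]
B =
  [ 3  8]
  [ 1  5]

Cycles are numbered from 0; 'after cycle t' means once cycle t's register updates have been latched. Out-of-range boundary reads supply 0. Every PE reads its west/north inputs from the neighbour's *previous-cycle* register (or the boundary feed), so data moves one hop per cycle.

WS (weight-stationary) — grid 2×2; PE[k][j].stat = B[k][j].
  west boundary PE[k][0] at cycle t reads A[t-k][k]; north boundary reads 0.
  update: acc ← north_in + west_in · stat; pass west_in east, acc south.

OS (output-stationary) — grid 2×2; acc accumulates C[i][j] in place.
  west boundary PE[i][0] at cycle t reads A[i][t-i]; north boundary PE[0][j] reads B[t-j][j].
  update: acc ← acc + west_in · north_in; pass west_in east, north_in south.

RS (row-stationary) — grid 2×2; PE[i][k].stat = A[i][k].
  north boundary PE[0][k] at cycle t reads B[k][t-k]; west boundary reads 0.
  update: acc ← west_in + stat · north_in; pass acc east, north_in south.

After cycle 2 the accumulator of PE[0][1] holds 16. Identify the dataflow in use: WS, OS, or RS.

dataflow = WS

— WS: 2×2; PE[0][1] trace:
  [0] (0,1) acc=0 (h:0 v:0)
  [1] (0,1) acc=8 (h:1 v:8)
  [2] (0,1) acc=16 (h:2 v:16)
— OS: 2×2; PE[0][1] trace:
  [0] (0,1) acc=0 (h:0 v:0)
  [1] (0,1) acc=8 (h:1 v:8)
  [2] (0,1) acc=28 (h:4 v:5)
— RS: 2×2; PE[0][1] trace:
  [0] (0,1) acc=0 (h:0 v:0)
  [1] (0,1) acc=7 (h:7 v:1)
  [2] (0,1) acc=28 (h:28 v:5)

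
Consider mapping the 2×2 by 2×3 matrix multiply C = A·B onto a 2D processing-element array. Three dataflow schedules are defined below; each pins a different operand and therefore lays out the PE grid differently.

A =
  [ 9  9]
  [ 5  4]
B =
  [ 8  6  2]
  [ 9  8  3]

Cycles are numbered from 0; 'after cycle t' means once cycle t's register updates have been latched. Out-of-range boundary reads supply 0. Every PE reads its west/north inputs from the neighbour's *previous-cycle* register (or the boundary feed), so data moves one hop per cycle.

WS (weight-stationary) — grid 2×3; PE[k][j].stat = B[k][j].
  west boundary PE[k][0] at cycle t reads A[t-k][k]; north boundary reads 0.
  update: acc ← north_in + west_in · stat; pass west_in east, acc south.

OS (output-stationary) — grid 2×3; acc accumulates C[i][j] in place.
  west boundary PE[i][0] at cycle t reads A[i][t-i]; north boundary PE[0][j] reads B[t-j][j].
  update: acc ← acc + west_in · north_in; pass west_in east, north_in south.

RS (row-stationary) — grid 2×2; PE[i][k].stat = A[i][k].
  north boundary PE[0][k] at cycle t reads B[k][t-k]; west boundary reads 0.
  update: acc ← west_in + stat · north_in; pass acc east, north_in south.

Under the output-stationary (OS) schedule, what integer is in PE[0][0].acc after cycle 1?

OS on a 2×3 grid — tracing PE[0][0] and its feeders:
  [0] (0,0) acc=72 (h:9 v:8)
  [1] (0,0) acc=153 (h:9 v:9)

PE[0][0].acc = 153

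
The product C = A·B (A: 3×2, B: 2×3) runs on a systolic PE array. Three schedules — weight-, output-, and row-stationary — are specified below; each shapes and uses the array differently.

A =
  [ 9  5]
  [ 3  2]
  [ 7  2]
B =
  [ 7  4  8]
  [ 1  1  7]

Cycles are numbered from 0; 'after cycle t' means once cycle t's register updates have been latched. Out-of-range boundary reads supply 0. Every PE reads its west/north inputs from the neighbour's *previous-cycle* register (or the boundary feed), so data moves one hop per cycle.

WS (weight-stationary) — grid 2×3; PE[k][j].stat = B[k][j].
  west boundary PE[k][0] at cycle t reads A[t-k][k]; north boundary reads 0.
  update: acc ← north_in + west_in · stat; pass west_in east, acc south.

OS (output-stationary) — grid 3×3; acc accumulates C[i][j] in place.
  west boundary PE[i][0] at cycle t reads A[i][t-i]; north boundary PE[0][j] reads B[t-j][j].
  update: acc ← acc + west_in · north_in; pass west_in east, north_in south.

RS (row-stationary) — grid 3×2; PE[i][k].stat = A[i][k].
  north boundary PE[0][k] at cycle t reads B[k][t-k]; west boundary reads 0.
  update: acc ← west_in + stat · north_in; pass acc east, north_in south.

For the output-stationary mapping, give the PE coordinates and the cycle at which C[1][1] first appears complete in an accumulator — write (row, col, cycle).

OS — PE[1][1] is where C[1][1] collects:
  step 0 · PE1,1: acc=0; fwd→0 fwd↓0
  step 1 · PE1,1: acc=0; fwd→0 fwd↓0
  step 2 · PE1,1: acc=12; fwd→3 fwd↓4
  step 3 · PE1,1: acc=14; fwd→2 fwd↓1

(row, col, cycle) = (1, 1, 3)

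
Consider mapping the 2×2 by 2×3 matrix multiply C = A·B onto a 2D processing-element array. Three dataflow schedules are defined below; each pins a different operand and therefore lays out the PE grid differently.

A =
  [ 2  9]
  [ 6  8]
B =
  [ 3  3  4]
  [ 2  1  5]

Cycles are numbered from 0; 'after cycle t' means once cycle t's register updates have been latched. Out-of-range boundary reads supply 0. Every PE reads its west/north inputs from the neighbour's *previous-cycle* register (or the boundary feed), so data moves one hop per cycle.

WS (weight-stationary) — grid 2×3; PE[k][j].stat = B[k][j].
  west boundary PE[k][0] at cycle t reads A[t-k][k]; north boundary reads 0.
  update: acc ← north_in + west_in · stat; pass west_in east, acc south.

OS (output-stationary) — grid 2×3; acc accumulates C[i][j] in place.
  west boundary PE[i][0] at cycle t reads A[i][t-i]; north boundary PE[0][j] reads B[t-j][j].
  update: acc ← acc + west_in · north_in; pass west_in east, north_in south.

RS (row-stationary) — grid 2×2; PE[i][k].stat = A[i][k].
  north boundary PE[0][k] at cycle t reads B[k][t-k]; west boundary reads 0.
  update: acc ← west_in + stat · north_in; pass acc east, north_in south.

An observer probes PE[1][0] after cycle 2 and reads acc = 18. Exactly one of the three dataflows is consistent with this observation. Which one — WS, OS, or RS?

dataflow = RS

WS (2×3 grid), PE[1][0]:
  cycle 0: PE[1][0] → acc 0, east 0, south 0
  cycle 1: PE[1][0] → acc 24, east 9, south 24
  cycle 2: PE[1][0] → acc 34, east 8, south 34
OS (2×3 grid), PE[1][0]:
  cycle 0: PE[1][0] → acc 0, east 0, south 0
  cycle 1: PE[1][0] → acc 18, east 6, south 3
  cycle 2: PE[1][0] → acc 34, east 8, south 2
RS (2×2 grid), PE[1][0]:
  cycle 0: PE[1][0] → acc 0, east 0, south 0
  cycle 1: PE[1][0] → acc 18, east 18, south 3
  cycle 2: PE[1][0] → acc 18, east 18, south 3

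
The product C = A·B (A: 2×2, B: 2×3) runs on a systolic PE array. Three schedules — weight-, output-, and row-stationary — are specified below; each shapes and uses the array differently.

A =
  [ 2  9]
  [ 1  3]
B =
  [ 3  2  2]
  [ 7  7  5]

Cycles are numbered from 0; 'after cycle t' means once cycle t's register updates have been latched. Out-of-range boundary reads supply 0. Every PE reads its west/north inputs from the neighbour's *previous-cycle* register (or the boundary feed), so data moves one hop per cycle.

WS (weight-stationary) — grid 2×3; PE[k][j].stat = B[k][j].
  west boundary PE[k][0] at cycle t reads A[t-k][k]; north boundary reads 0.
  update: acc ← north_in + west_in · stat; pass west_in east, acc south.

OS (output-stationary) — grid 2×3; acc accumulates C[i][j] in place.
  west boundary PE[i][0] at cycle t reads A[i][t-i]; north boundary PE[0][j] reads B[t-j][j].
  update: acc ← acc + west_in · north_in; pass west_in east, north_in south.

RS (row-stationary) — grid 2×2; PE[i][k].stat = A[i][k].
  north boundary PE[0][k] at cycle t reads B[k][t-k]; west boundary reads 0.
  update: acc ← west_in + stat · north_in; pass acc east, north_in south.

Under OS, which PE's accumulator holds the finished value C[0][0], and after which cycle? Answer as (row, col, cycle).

Under OS, C[0][0] lands at PE[0][0]:
  cycle 0: PE[0][0] → acc 6, east 2, south 3
  cycle 1: PE[0][0] → acc 69, east 9, south 7

(row, col, cycle) = (0, 0, 1)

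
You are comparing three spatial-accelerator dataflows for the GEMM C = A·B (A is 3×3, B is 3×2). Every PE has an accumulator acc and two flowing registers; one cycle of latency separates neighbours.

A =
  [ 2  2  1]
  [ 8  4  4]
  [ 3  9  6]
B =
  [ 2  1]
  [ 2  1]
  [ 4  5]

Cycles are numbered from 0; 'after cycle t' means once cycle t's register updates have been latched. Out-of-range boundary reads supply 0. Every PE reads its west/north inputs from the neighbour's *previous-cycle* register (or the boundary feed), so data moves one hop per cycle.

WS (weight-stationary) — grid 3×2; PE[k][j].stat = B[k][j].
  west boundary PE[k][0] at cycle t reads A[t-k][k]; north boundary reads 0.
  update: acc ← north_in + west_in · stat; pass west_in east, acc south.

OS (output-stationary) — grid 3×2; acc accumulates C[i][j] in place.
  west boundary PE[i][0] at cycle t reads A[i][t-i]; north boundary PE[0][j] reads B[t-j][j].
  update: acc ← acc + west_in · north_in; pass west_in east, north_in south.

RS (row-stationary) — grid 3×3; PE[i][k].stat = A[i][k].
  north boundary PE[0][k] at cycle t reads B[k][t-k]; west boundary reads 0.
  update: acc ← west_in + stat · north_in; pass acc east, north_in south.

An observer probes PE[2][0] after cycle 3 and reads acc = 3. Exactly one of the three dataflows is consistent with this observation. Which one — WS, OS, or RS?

Under WS (3×2), PE[2][0]:
  cycle 0: PE[2][0] → acc 0, east 0, south 0
  cycle 1: PE[2][0] → acc 0, east 0, south 0
  cycle 2: PE[2][0] → acc 12, east 1, south 12
  cycle 3: PE[2][0] → acc 40, east 4, south 40
Under OS (3×2), PE[2][0]:
  cycle 0: PE[2][0] → acc 0, east 0, south 0
  cycle 1: PE[2][0] → acc 0, east 0, south 0
  cycle 2: PE[2][0] → acc 6, east 3, south 2
  cycle 3: PE[2][0] → acc 24, east 9, south 2
Under RS (3×3), PE[2][0]:
  cycle 0: PE[2][0] → acc 0, east 0, south 0
  cycle 1: PE[2][0] → acc 0, east 0, south 0
  cycle 2: PE[2][0] → acc 6, east 6, south 2
  cycle 3: PE[2][0] → acc 3, east 3, south 1

dataflow = RS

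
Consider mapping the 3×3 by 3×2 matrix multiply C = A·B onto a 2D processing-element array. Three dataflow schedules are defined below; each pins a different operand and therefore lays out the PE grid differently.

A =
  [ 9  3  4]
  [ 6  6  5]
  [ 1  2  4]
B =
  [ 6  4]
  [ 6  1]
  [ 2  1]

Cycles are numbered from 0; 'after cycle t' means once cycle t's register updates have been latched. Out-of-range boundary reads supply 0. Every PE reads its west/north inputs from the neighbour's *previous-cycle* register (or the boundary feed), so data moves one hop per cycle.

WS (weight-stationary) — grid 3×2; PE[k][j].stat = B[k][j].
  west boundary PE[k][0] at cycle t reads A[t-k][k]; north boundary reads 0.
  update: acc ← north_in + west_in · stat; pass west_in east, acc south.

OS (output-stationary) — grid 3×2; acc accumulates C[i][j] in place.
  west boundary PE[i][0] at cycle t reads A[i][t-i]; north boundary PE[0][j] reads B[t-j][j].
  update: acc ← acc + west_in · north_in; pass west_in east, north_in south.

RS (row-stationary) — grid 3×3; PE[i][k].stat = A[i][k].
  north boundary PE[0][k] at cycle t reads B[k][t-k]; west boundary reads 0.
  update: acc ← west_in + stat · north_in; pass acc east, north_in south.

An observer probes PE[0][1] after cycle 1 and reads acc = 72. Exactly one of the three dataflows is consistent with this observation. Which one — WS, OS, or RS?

— WS: 3×2; PE[0][1] trace:
  0: (0,1).acc=0  regs=<0,0>
  1: (0,1).acc=36  regs=<9,36>
— OS: 3×2; PE[0][1] trace:
  0: (0,1).acc=0  regs=<0,0>
  1: (0,1).acc=36  regs=<9,4>
— RS: 3×3; PE[0][1] trace:
  0: (0,1).acc=0  regs=<0,0>
  1: (0,1).acc=72  regs=<72,6>

dataflow = RS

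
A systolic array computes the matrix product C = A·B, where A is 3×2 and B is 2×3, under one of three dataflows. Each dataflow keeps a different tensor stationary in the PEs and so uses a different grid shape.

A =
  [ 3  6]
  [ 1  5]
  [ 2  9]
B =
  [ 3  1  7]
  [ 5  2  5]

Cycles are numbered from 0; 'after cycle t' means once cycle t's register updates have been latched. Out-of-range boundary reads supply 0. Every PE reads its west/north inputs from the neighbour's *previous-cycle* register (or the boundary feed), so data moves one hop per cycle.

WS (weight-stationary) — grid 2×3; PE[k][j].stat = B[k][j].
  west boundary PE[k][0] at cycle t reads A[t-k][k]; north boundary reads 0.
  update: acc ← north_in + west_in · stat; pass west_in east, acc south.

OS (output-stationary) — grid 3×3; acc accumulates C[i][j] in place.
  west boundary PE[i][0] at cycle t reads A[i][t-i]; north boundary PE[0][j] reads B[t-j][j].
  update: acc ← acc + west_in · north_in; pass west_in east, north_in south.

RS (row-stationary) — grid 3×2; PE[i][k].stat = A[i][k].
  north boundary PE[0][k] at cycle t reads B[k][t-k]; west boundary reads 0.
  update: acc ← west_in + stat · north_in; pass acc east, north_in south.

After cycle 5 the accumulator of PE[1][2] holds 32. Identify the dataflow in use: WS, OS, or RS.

WS (2×3 grid), PE[1][2]:
  [0] (1,2) acc=0 (h:0 v:0)
  [1] (1,2) acc=0 (h:0 v:0)
  [2] (1,2) acc=0 (h:0 v:0)
  [3] (1,2) acc=51 (h:6 v:51)
  [4] (1,2) acc=32 (h:5 v:32)
  [5] (1,2) acc=59 (h:9 v:59)
OS (3×3 grid), PE[1][2]:
  [0] (1,2) acc=0 (h:0 v:0)
  [1] (1,2) acc=0 (h:0 v:0)
  [2] (1,2) acc=0 (h:0 v:0)
  [3] (1,2) acc=7 (h:1 v:7)
  [4] (1,2) acc=32 (h:5 v:5)
  [5] (1,2) acc=32 (h:0 v:0)
RS (3×2): PE[1][2] does not exist.

dataflow = OS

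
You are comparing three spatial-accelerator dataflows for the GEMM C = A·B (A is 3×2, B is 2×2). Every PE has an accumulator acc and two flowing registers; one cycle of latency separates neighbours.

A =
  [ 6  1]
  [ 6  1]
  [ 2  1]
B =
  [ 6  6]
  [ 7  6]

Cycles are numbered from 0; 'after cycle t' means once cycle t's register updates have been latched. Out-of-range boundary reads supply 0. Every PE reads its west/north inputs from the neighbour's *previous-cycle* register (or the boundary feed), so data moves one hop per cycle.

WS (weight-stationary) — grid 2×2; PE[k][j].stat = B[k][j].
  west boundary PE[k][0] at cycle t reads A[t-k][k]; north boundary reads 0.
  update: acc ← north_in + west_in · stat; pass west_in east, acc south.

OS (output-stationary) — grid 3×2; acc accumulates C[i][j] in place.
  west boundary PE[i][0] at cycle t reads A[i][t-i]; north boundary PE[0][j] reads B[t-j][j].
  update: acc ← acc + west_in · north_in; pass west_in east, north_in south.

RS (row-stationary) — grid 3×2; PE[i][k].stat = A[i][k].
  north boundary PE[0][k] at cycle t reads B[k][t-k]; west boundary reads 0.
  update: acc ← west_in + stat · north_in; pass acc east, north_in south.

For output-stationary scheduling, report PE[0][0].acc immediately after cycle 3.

OS (3×2). Following PE[0][0] plus its west/north inputs:
  0: (0,0).acc=36  regs=<6,6>
  1: (0,0).acc=43  regs=<1,7>
  2: (0,0).acc=43  regs=<0,0>
  3: (0,0).acc=43  regs=<0,0>

PE[0][0].acc = 43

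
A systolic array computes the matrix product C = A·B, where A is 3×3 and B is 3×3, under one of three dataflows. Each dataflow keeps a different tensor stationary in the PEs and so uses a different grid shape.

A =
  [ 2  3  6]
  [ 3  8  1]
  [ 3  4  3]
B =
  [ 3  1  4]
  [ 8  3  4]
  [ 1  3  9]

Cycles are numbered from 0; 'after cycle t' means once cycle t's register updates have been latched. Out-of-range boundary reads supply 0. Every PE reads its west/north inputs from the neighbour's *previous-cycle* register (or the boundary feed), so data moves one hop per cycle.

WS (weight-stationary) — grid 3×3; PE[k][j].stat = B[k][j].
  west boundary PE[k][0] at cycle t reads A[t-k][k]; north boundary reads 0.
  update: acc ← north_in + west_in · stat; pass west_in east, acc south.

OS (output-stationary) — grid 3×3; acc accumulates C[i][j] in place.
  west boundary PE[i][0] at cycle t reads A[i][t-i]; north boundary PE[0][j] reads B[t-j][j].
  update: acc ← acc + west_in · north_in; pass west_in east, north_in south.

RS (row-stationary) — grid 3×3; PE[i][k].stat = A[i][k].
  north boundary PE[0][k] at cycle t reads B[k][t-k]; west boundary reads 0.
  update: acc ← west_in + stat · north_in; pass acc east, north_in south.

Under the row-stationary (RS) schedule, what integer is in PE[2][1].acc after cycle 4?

RS 3×3: PE[2][1] cycle-by-cycle (with neighbour feeds):
  0: (1,1).acc=0  regs=<0,0>
  0: (2,0).acc=0  regs=<0,0>
  0: (2,1).acc=0  regs=<0,0>
  1: (1,1).acc=0  regs=<0,0>
  1: (2,0).acc=0  regs=<0,0>
  1: (2,1).acc=0  regs=<0,0>
  2: (1,1).acc=73  regs=<73,8>
  2: (2,0).acc=9  regs=<9,3>
  2: (2,1).acc=0  regs=<0,0>
  3: (1,1).acc=27  regs=<27,3>
  3: (2,0).acc=3  regs=<3,1>
  3: (2,1).acc=41  regs=<41,8>
  4: (1,1).acc=44  regs=<44,4>
  4: (2,0).acc=12  regs=<12,4>
  4: (2,1).acc=15  regs=<15,3>

PE[2][1].acc = 15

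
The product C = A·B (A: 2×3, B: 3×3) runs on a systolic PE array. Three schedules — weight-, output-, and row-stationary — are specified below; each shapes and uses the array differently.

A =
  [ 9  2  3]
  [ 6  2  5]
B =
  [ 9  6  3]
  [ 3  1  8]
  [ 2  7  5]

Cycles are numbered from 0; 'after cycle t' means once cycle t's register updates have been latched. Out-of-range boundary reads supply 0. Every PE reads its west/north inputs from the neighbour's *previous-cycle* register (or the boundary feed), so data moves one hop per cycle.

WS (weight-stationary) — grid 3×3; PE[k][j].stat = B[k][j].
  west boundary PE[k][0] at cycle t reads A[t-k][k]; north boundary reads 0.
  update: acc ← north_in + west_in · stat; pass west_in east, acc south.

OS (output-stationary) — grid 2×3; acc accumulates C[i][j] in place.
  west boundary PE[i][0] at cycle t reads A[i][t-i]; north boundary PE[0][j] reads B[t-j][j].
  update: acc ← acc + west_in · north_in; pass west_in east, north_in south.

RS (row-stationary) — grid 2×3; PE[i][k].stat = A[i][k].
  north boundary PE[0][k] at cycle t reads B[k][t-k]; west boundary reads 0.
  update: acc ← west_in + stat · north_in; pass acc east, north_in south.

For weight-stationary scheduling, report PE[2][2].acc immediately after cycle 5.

WS (3×3). Following PE[2][2] plus its west/north inputs:
  [0] (1,2) acc=0 (h:0 v:0)
  [0] (2,1) acc=0 (h:0 v:0)
  [0] (2,2) acc=0 (h:0 v:0)
  [1] (1,2) acc=0 (h:0 v:0)
  [1] (2,1) acc=0 (h:0 v:0)
  [1] (2,2) acc=0 (h:0 v:0)
  [2] (1,2) acc=0 (h:0 v:0)
  [2] (2,1) acc=0 (h:0 v:0)
  [2] (2,2) acc=0 (h:0 v:0)
  [3] (1,2) acc=43 (h:2 v:43)
  [3] (2,1) acc=77 (h:3 v:77)
  [3] (2,2) acc=0 (h:0 v:0)
  [4] (1,2) acc=34 (h:2 v:34)
  [4] (2,1) acc=73 (h:5 v:73)
  [4] (2,2) acc=58 (h:3 v:58)
  [5] (1,2) acc=0 (h:0 v:0)
  [5] (2,1) acc=0 (h:0 v:0)
  [5] (2,2) acc=59 (h:5 v:59)

PE[2][2].acc = 59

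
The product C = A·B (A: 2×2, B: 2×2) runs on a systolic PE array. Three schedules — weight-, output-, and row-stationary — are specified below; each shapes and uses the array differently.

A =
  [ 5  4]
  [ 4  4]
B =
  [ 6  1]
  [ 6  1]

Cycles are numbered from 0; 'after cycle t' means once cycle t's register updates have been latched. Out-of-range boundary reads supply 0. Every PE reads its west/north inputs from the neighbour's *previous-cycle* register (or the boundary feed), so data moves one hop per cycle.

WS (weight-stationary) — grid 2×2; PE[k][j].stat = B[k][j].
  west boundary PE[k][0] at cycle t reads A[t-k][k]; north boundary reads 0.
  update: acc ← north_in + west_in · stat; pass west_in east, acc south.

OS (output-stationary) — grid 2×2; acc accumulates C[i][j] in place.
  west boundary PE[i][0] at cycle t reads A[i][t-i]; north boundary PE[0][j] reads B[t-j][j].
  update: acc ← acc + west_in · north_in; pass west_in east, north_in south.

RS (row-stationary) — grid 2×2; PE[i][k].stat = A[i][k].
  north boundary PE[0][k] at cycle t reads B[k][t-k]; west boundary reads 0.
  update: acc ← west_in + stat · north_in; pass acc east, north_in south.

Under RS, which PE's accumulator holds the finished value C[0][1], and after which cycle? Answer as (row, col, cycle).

Under RS, C[0][1] lands at PE[0][1]:
  step 0 · PE0,1: acc=0; fwd→0 fwd↓0
  step 1 · PE0,1: acc=54; fwd→54 fwd↓6
  step 2 · PE0,1: acc=9; fwd→9 fwd↓1

(row, col, cycle) = (0, 1, 2)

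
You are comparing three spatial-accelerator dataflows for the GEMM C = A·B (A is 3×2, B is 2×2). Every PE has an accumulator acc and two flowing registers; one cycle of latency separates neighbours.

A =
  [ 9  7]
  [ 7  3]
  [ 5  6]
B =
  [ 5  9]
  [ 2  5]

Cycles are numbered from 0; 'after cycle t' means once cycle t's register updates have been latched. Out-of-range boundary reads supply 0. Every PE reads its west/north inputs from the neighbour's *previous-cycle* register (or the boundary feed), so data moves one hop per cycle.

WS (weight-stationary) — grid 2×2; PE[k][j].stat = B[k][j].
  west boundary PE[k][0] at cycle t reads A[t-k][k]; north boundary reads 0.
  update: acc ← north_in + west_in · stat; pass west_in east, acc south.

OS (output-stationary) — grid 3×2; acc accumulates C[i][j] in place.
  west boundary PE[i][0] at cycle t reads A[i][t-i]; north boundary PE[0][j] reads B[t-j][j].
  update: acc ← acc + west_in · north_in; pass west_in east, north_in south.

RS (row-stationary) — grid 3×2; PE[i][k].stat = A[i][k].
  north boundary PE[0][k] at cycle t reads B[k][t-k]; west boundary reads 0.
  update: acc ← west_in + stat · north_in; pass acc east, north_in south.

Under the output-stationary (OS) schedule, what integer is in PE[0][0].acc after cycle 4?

PE[0][0].acc = 59

Tracing OS — 3×2 array, target PE[0][0]:
  cycle 0: PE[0][0] → acc 45, east 9, south 5
  cycle 1: PE[0][0] → acc 59, east 7, south 2
  cycle 2: PE[0][0] → acc 59, east 0, south 0
  cycle 3: PE[0][0] → acc 59, east 0, south 0
  cycle 4: PE[0][0] → acc 59, east 0, south 0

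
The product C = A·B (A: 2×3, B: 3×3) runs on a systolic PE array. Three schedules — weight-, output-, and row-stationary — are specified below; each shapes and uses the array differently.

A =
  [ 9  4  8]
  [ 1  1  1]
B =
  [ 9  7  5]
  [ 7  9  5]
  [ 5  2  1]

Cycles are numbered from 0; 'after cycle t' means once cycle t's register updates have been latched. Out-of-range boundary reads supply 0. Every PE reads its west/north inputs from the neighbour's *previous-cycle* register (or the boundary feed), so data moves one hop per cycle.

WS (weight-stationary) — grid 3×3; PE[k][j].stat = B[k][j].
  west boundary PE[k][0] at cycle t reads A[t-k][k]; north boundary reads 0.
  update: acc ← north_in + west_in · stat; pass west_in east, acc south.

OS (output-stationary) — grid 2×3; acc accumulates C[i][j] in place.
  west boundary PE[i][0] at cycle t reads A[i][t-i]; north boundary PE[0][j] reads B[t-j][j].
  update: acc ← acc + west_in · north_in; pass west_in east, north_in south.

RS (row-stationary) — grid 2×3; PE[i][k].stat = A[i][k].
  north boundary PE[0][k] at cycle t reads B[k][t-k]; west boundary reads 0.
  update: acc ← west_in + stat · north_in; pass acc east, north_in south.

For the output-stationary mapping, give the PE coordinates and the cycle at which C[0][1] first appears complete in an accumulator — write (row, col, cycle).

(row, col, cycle) = (0, 1, 3)

Under OS, C[0][1] lands at PE[0][1]:
  step 0 · PE0,1: acc=0; fwd→0 fwd↓0
  step 1 · PE0,1: acc=63; fwd→9 fwd↓7
  step 2 · PE0,1: acc=99; fwd→4 fwd↓9
  step 3 · PE0,1: acc=115; fwd→8 fwd↓2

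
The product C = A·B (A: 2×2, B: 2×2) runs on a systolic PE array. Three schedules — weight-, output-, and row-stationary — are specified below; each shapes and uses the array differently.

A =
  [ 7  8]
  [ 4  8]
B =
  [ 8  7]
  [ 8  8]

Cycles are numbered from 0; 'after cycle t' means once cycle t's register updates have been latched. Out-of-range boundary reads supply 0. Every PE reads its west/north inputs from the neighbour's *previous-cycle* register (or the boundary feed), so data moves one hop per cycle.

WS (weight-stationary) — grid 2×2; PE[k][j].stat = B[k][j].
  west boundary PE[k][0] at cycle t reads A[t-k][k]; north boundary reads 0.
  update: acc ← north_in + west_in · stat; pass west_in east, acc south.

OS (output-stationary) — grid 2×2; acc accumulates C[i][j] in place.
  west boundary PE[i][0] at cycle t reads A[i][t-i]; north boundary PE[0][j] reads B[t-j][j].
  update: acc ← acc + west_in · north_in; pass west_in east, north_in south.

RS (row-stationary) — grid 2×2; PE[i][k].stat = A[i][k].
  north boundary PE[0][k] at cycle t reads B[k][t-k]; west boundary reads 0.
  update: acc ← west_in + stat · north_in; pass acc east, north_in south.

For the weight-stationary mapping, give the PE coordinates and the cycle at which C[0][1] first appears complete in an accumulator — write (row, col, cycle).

(row, col, cycle) = (1, 1, 2)

WS: C[0][1] accumulates in PE[1][1]:
  cycle 0: PE[1][1] → acc 0, east 0, south 0
  cycle 1: PE[1][1] → acc 0, east 0, south 0
  cycle 2: PE[1][1] → acc 113, east 8, south 113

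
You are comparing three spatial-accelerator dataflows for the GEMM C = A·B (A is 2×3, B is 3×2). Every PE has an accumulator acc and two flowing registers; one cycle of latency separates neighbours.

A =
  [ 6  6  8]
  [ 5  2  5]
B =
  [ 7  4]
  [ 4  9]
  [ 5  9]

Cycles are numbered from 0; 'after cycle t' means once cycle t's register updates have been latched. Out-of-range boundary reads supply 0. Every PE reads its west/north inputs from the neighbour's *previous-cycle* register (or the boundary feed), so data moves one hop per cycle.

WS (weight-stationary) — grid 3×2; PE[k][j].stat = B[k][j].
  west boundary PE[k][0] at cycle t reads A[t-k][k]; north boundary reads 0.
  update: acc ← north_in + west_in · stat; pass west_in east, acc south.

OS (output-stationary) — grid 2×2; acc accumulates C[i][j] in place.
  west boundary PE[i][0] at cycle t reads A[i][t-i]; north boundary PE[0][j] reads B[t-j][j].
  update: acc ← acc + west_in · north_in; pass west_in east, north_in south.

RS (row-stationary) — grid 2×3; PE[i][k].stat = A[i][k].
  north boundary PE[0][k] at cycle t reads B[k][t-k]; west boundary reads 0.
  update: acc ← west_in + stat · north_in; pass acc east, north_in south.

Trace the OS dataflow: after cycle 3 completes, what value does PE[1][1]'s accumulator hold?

OS (2×2). Following PE[1][1] plus its west/north inputs:
  0: (0,1).acc=0  regs=<0,0>
  0: (1,0).acc=0  regs=<0,0>
  0: (1,1).acc=0  regs=<0,0>
  1: (0,1).acc=24  regs=<6,4>
  1: (1,0).acc=35  regs=<5,7>
  1: (1,1).acc=0  regs=<0,0>
  2: (0,1).acc=78  regs=<6,9>
  2: (1,0).acc=43  regs=<2,4>
  2: (1,1).acc=20  regs=<5,4>
  3: (0,1).acc=150  regs=<8,9>
  3: (1,0).acc=68  regs=<5,5>
  3: (1,1).acc=38  regs=<2,9>

PE[1][1].acc = 38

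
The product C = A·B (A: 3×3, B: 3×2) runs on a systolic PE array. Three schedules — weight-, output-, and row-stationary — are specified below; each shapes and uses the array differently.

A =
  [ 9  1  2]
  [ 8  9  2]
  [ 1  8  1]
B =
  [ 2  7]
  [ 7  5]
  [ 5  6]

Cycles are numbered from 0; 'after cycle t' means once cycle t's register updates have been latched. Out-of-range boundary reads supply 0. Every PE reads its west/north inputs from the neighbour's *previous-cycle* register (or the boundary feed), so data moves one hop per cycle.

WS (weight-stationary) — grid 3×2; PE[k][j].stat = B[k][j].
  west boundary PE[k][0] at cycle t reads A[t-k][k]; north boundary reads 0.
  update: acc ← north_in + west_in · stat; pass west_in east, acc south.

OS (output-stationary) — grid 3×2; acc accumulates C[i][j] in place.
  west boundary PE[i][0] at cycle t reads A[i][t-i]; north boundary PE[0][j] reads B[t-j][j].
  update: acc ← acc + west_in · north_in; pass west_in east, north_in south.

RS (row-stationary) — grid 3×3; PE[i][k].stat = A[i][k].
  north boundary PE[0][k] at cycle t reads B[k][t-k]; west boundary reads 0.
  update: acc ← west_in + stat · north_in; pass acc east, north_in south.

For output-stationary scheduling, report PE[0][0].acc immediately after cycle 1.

PE[0][0].acc = 25

Tracing OS — 3×2 array, target PE[0][0]:
  @0  [0,0]  acc 18  |  →9  ↓2
  @1  [0,0]  acc 25  |  →1  ↓7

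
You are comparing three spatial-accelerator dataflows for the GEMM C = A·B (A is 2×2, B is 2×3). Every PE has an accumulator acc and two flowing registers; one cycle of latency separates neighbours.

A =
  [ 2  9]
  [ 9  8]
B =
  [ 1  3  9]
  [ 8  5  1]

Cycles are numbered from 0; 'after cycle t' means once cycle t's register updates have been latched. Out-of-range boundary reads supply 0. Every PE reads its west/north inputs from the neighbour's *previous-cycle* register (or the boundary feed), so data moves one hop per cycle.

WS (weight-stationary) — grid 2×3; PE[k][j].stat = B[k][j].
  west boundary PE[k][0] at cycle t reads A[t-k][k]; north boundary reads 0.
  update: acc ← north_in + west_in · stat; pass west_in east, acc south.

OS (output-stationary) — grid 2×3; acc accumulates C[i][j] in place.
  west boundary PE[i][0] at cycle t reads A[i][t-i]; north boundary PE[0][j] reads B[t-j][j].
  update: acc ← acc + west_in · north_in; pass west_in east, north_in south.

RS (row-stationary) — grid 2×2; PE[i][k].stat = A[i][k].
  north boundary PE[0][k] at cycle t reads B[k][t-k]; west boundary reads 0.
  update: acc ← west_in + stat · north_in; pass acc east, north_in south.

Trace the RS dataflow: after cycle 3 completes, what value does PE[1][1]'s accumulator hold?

Tracing RS — 2×2 array, target PE[1][1]:
  step 0 · PE0,1: acc=0; fwd→0 fwd↓0
  step 0 · PE1,0: acc=0; fwd→0 fwd↓0
  step 0 · PE1,1: acc=0; fwd→0 fwd↓0
  step 1 · PE0,1: acc=74; fwd→74 fwd↓8
  step 1 · PE1,0: acc=9; fwd→9 fwd↓1
  step 1 · PE1,1: acc=0; fwd→0 fwd↓0
  step 2 · PE0,1: acc=51; fwd→51 fwd↓5
  step 2 · PE1,0: acc=27; fwd→27 fwd↓3
  step 2 · PE1,1: acc=73; fwd→73 fwd↓8
  step 3 · PE0,1: acc=27; fwd→27 fwd↓1
  step 3 · PE1,0: acc=81; fwd→81 fwd↓9
  step 3 · PE1,1: acc=67; fwd→67 fwd↓5

PE[1][1].acc = 67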